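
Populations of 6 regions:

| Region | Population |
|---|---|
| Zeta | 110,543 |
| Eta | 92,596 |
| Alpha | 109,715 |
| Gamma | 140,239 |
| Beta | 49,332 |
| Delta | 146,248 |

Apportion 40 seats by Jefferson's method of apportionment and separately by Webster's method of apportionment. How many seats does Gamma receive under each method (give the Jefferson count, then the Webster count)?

9 and 8

Jefferson: Zeta 7, Eta 5, Alpha 7, Gamma 9, Beta 3, Delta 9.
Webster: Zeta 7, Eta 6, Alpha 7, Gamma 8, Beta 3, Delta 9.
Gamma gets 9 under Jefferson and 8 under Webster.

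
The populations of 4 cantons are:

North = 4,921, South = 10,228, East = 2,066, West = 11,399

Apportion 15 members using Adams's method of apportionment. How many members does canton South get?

Standard divisor 28614/15 ≈ 1907.6; standard quotas: North 2.580, South 5.362, East 1.083, West 5.976.
Rounding up gives 3, 6, 2, 6 = 17 seats, so the divisor must be adjusted.
With modified divisor 2200: modified quotas North 2.237, South 4.649, East 0.939, West 5.181.
Rounding up: North 3, South 5, East 1, West 6 (total 15).
South receives 5.

5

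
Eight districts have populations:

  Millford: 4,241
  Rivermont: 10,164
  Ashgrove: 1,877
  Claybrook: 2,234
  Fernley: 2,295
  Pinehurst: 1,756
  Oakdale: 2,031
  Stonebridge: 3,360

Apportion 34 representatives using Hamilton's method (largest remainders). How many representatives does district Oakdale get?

3

Standard divisor: 27958 ÷ 34 ≈ 822.294.
Standard quotas: Millford 5.1575, Rivermont 12.3605, Ashgrove 2.2826, Claybrook 2.7168, Fernley 2.7910, Pinehurst 2.1355, Oakdale 2.4699, Stonebridge 4.0861.
Lower quotas: Millford 5, Rivermont 12, Ashgrove 2, Claybrook 2, Fernley 2, Pinehurst 2, Oakdale 2, Stonebridge 4 (sum 31, leaving 3 seats).
Remainders in descending order: Fernley 0.7910, Claybrook 0.7168, Oakdale 0.4699, Rivermont 0.3605, Ashgrove 0.2826, Millford 0.1575, Pinehurst 0.1355, Stonebridge 0.0861.
The surplus seats go to Fernley, Claybrook, Oakdale.
Oakdale receives 3.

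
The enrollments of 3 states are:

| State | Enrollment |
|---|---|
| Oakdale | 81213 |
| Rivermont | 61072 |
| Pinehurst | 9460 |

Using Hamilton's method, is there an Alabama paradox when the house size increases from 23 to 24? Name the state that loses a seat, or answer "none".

At 23 seats: Oakdale 12, Rivermont 9, Pinehurst 2.
At 24 seats: Oakdale 13, Rivermont 10, Pinehurst 1.
Pinehurst drops from 2 to 1.

Pinehurst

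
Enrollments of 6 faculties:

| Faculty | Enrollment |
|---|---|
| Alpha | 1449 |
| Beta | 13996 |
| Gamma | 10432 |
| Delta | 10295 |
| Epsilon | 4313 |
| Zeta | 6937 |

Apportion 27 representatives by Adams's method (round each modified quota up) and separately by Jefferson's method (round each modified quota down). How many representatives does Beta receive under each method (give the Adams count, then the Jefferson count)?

Adams: Alpha 1, Beta 7, Gamma 6, Delta 6, Epsilon 3, Zeta 4.
Jefferson: Alpha 0, Beta 9, Gamma 6, Delta 6, Epsilon 2, Zeta 4.
Beta gets 7 under Adams and 9 under Jefferson.

7 and 9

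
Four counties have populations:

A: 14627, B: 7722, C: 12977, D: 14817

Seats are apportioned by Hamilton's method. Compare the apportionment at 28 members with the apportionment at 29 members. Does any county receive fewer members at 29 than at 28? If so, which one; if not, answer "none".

B

At 28 seats: A 8, B 5, C 7, D 8.
At 29 seats: A 8, B 4, C 8, D 9.
B drops from 5 to 4.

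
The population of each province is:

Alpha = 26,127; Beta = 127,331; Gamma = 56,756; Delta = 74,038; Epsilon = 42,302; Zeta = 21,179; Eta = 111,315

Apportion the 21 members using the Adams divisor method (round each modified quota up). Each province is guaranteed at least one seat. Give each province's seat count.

Standard divisor 459048/21 ≈ 21859.429; standard quotas: Alpha 1.195, Beta 5.825, Gamma 2.596, Delta 3.387, Epsilon 1.935, Zeta 0.969, Eta 5.092.
Rounding up gives 2, 6, 3, 4, 2, 1, 6 = 24 seats, so the divisor must be adjusted.
With modified divisor 25598.4: modified quotas Alpha 1.021, Beta 4.974, Gamma 2.217, Delta 2.892, Epsilon 1.653, Zeta 0.827, Eta 4.349.
Rounding up: Alpha 2, Beta 5, Gamma 3, Delta 3, Epsilon 2, Zeta 1, Eta 5 (total 21).

Alpha: 2, Beta: 5, Gamma: 3, Delta: 3, Epsilon: 2, Zeta: 1, Eta: 5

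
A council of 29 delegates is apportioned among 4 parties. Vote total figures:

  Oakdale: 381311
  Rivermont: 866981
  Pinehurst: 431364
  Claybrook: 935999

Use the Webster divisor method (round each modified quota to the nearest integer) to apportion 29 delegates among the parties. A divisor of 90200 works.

With modified divisor 90200: modified quotas Oakdale 4.227, Rivermont 9.612, Pinehurst 4.782, Claybrook 10.377.
Rounding to the nearest integer: Oakdale 4, Rivermont 10, Pinehurst 5, Claybrook 10 (total 29).

Oakdale=4, Rivermont=10, Pinehurst=5, Claybrook=10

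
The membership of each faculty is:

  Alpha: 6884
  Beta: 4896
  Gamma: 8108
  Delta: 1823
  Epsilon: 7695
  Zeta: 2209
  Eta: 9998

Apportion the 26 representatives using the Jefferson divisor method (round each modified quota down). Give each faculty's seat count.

Alpha=4; Beta=3; Gamma=5; Delta=1; Epsilon=5; Zeta=1; Eta=7

Standard divisor 41613/26 ≈ 1600.5; standard quotas: Alpha 4.301, Beta 3.059, Gamma 5.066, Delta 1.139, Epsilon 4.808, Zeta 1.380, Eta 6.247.
Rounding down gives 4, 3, 5, 1, 4, 1, 6 = 24 seats, so the divisor must be adjusted.
With modified divisor 1400: modified quotas Alpha 4.917, Beta 3.497, Gamma 5.791, Delta 1.302, Epsilon 5.496, Zeta 1.578, Eta 7.141.
Rounding down: Alpha 4, Beta 3, Gamma 5, Delta 1, Epsilon 5, Zeta 1, Eta 7 (total 26).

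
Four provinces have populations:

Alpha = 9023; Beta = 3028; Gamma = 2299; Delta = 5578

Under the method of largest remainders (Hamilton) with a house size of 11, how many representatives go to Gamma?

1

Total 19928; standard divisor 19928/11 ≈ 1811.636.
Standard quotas: Alpha 4.9806, Beta 1.6714, Gamma 1.2690, Delta 3.0790.
Lower quotas: Alpha 4, Beta 1, Gamma 1, Delta 3 (sum 9, leaving 2 seats).
Remainders in descending order: Alpha 0.9806, Beta 0.6714, Gamma 0.2690, Delta 0.0790.
The surplus seats go to Alpha, Beta.
Gamma receives 1.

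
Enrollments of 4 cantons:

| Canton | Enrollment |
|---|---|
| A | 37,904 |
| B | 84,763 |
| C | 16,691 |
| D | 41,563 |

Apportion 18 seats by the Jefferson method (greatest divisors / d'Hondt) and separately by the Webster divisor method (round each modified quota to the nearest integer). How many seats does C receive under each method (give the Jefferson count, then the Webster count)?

1 and 2

Jefferson: A 4, B 9, C 1, D 4.
Webster: A 4, B 8, C 2, D 4.
C gets 1 under Jefferson and 2 under Webster.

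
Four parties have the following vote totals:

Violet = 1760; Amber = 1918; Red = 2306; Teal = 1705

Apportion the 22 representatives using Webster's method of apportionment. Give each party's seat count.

Violet 5, Amber 5, Red 7, Teal 5

Standard divisor 7689/22 ≈ 349.5; standard quotas: Violet 5.036, Amber 5.488, Red 6.598, Teal 4.878.
Rounding to the nearest integer gives Violet 5, Amber 5, Red 7, Teal 5 — total 22, matching the house size, so no adjustment is needed.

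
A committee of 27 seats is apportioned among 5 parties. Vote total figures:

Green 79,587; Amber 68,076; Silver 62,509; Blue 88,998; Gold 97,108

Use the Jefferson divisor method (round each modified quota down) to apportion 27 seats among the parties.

Standard divisor 396278/27 ≈ 14676.963; standard quotas: Green 5.423, Amber 4.638, Silver 4.259, Blue 6.064, Gold 6.616.
Rounding down gives 5, 4, 4, 6, 6 = 25 seats, so the divisor must be adjusted.
With modified divisor 13400: modified quotas Green 5.939, Amber 5.080, Silver 4.665, Blue 6.642, Gold 7.247.
Rounding down: Green 5, Amber 5, Silver 4, Blue 6, Gold 7 (total 27).

Green: 5, Amber: 5, Silver: 4, Blue: 6, Gold: 7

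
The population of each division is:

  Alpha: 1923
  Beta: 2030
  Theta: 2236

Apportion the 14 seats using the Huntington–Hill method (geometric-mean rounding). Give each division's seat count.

With divisor 442: modified quotas Alpha 4.351, Beta 4.593, Theta 5.059.
Geometric-mean thresholds: Alpha √(4·5)=4.472, Beta √(4·5)=4.472, Theta √(5·6)=5.477.
Each quota rounded against its threshold gives Alpha 4, Beta 5, Theta 5 (total 14).

Alpha 4; Beta 5; Theta 5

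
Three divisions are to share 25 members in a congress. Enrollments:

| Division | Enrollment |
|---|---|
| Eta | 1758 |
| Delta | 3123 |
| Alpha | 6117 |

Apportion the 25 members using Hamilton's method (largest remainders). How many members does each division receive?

Eta: 4, Delta: 7, Alpha: 14

Total 10998; standard divisor 10998/25 ≈ 439.92.
Standard quotas: Eta 3.9962, Delta 7.0990, Alpha 13.9048.
Lower quotas: Eta 3, Delta 7, Alpha 13 (sum 23, leaving 2 seats).
Remainders in descending order: Eta 0.9962, Alpha 0.9048, Delta 0.0990.
Largest remainders: Eta, Alpha receive the extra seats.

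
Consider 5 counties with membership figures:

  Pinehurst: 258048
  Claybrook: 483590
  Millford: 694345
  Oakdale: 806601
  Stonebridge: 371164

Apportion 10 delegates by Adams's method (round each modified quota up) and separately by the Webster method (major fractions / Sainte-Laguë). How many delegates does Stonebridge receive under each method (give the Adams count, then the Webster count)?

Adams: Pinehurst 1, Claybrook 2, Millford 2, Oakdale 3, Stonebridge 2.
Webster: Pinehurst 1, Claybrook 2, Millford 3, Oakdale 3, Stonebridge 1.
Stonebridge gets 2 under Adams and 1 under Webster.

2 and 1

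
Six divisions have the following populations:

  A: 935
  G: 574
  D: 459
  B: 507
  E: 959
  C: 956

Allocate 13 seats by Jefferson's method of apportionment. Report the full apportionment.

Standard divisor 4390/13 ≈ 337.692; standard quotas: A 2.769, G 1.700, D 1.359, B 1.501, E 2.840, C 2.831.
Rounding down gives 2, 1, 1, 1, 2, 2 = 9 seats, so the divisor must be adjusted.
With modified divisor 270: modified quotas A 3.463, G 2.126, D 1.700, B 1.878, E 3.552, C 3.541.
Rounding down: A 3, G 2, D 1, B 1, E 3, C 3 (total 13).

A 3, G 2, D 1, B 1, E 3, C 3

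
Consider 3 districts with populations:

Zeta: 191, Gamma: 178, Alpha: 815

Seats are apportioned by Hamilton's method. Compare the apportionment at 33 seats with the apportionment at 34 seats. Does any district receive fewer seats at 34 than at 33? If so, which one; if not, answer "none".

At 33 seats: Zeta 5, Gamma 5, Alpha 23.
At 34 seats: Zeta 6, Gamma 5, Alpha 23.
No district's allocation decreased.

none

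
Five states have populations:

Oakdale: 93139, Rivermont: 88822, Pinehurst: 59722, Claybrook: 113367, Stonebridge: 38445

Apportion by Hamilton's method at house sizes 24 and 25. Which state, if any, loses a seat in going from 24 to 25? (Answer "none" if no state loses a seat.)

none

At 24 seats: Oakdale 6, Rivermont 5, Pinehurst 4, Claybrook 7, Stonebridge 2.
At 25 seats: Oakdale 6, Rivermont 6, Pinehurst 4, Claybrook 7, Stonebridge 2.
No state's allocation decreased.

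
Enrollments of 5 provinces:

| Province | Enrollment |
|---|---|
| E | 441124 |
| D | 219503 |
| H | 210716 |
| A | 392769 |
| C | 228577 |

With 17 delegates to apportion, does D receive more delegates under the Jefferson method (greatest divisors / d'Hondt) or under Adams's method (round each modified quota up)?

Adams

Jefferson: E 5, D 2, H 2, A 5, C 3.
Adams: E 5, D 3, H 2, A 4, C 3.
D gets 2 under Jefferson and 3 under Adams.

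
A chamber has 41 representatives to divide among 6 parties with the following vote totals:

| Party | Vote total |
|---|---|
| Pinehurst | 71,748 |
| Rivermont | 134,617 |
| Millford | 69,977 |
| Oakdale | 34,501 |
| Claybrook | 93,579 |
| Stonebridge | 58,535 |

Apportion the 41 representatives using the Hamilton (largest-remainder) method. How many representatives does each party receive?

Pinehurst=7, Rivermont=12, Millford=6, Oakdale=3, Claybrook=8, Stonebridge=5

The standard divisor is 462957/41 ≈ 11291.634.
Standard quotas: Pinehurst 6.3541, Rivermont 11.9218, Millford 6.1972, Oakdale 3.0554, Claybrook 8.2875, Stonebridge 5.1839.
Lower quotas: Pinehurst 6, Rivermont 11, Millford 6, Oakdale 3, Claybrook 8, Stonebridge 5 (sum 39, leaving 2 seats).
Remainders in descending order: Rivermont 0.9218, Pinehurst 0.3541, Claybrook 0.2875, Millford 0.1972, Stonebridge 0.1839, Oakdale 0.0554.
The surplus seats go to Rivermont, Pinehurst.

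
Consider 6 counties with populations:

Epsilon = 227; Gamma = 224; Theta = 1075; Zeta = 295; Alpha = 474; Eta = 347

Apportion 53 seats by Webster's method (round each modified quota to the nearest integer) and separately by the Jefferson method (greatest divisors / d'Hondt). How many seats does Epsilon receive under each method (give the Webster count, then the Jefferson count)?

5 and 4

Webster: Epsilon 5, Gamma 4, Theta 22, Zeta 6, Alpha 9, Eta 7.
Jefferson: Epsilon 4, Gamma 4, Theta 22, Zeta 6, Alpha 10, Eta 7.
Epsilon gets 5 under Webster and 4 under Jefferson.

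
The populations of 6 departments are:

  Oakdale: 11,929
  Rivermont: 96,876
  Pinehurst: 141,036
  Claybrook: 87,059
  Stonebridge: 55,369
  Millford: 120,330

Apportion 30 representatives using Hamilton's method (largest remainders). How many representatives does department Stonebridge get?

3

Total 512599; standard divisor 512599/30 ≈ 17086.633.
Standard quotas: Oakdale 0.6981, Rivermont 5.6697, Pinehurst 8.2542, Claybrook 5.0952, Stonebridge 3.2405, Millford 7.0423.
Lower quotas: Oakdale 0, Rivermont 5, Pinehurst 8, Claybrook 5, Stonebridge 3, Millford 7 (sum 28, leaving 2 seats).
Remainders in descending order: Oakdale 0.6981, Rivermont 0.6697, Pinehurst 0.2542, Stonebridge 0.2405, Claybrook 0.0952, Millford 0.0423.
Largest remainders: Oakdale, Rivermont receive the extra seats.
Stonebridge receives 3.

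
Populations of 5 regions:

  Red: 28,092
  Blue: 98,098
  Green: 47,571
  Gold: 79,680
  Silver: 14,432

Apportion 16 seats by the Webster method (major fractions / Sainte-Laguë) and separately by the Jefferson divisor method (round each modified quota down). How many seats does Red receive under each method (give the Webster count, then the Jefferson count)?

2 and 1

Webster: Red 2, Blue 6, Green 3, Gold 4, Silver 1.
Jefferson: Red 1, Blue 6, Green 3, Gold 5, Silver 1.
Red gets 2 under Webster and 1 under Jefferson.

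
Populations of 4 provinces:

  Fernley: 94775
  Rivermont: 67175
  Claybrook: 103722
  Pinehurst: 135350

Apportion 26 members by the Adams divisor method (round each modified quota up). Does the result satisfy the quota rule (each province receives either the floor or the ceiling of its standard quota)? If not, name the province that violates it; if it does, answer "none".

Standard quotas: Fernley 6.145, Rivermont 4.355, Claybrook 6.725, Pinehurst 8.775.
Adams allocation: Fernley 6, Rivermont 4, Claybrook 7, Pinehurst 9.
Every allocation lies between the lower and upper quota.

none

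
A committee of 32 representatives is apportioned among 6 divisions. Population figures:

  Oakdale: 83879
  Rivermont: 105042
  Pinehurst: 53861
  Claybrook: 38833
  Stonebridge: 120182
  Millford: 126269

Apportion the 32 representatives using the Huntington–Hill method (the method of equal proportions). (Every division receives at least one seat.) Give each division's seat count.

With divisor 16134: modified quotas Oakdale 5.199, Rivermont 6.511, Pinehurst 3.338, Claybrook 2.407, Stonebridge 7.449, Millford 7.826.
Geometric-mean thresholds: Oakdale √(5·6)=5.477, Rivermont √(6·7)=6.481, Pinehurst √(3·4)=3.464, Claybrook √(2·3)=2.449, Stonebridge √(7·8)=7.483, Millford √(7·8)=7.483.
Each quota rounded against its threshold gives Oakdale 5, Rivermont 7, Pinehurst 3, Claybrook 2, Stonebridge 7, Millford 8 (total 32).

Oakdale=5, Rivermont=7, Pinehurst=3, Claybrook=2, Stonebridge=7, Millford=8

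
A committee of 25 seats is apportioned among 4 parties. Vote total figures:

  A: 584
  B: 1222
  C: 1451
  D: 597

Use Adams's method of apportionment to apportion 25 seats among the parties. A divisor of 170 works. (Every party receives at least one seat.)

With modified divisor 170: modified quotas A 3.435, B 7.188, C 8.535, D 3.512.
Rounding up: A 4, B 8, C 9, D 4 (total 25).

A=4, B=8, C=9, D=4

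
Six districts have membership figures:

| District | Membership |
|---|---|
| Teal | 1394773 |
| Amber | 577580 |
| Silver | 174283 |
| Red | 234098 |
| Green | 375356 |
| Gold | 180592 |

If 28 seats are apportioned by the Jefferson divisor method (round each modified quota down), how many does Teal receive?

14

Standard divisor 2936682/28 ≈ 104881.5; standard quotas: Teal 13.299, Amber 5.507, Silver 1.662, Red 2.232, Green 3.579, Gold 1.722.
Rounding down gives 13, 5, 1, 2, 3, 1 = 25 seats, so the divisor must be adjusted.
With modified divisor 93241.1: modified quotas Teal 14.959, Amber 6.194, Silver 1.869, Red 2.511, Green 4.026, Gold 1.937.
Rounding down: Teal 14, Amber 6, Silver 1, Red 2, Green 4, Gold 1 (total 28).
Teal receives 14.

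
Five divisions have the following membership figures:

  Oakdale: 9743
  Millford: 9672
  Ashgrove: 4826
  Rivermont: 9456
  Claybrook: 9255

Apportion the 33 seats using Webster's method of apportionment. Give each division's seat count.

Oakdale=8; Millford=7; Ashgrove=4; Rivermont=7; Claybrook=7

Standard divisor 42952/33 ≈ 1301.576; standard quotas: Oakdale 7.486, Millford 7.431, Ashgrove 3.708, Rivermont 7.265, Claybrook 7.111.
Rounding to the nearest integer gives 7, 7, 4, 7, 7 = 32 seats, so the divisor must be adjusted.
With modified divisor 1294: modified quotas Oakdale 7.529, Millford 7.474, Ashgrove 3.730, Rivermont 7.308, Claybrook 7.152.
Rounding to the nearest integer: Oakdale 8, Millford 7, Ashgrove 4, Rivermont 7, Claybrook 7 (total 33).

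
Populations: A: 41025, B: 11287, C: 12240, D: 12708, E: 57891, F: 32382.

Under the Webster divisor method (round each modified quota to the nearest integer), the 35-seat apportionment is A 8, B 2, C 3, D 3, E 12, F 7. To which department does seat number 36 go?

A

Priority for the next seat is population ÷ (current seats + 0.5).
Priorities: A 4826.471, B 4514.800, C 3497.143, D 3630.857, E 4631.280, F 4317.600.
Highest priority: A.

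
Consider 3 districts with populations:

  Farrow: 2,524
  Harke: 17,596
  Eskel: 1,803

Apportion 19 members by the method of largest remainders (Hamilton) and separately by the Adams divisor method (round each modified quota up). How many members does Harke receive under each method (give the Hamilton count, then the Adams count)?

15 and 14

Hamilton: Farrow 2, Harke 15, Eskel 2.
Adams: Farrow 3, Harke 14, Eskel 2.
Harke gets 15 under Hamilton and 14 under Adams.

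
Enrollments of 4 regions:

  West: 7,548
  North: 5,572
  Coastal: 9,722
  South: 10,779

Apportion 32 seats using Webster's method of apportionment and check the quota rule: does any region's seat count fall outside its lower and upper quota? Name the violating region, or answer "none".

Standard quotas: West 7.184, North 5.303, Coastal 9.253, South 10.259.
Webster allocation: West 7, North 5, Coastal 9, South 11.
Every allocation lies between the lower and upper quota.

none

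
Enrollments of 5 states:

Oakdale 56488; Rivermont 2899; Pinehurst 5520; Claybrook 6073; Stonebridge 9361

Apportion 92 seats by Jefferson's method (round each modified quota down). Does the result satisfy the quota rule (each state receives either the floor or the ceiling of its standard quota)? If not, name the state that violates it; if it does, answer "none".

Standard quotas: Oakdale 64.685, Rivermont 3.320, Pinehurst 6.321, Claybrook 6.954, Stonebridge 10.719.
Jefferson allocation: Oakdale 66, Rivermont 3, Pinehurst 6, Claybrook 7, Stonebridge 10.
Oakdale has quota 64.685 (lower 64, upper 65) but receives 66 — outside the quota interval.

Oakdale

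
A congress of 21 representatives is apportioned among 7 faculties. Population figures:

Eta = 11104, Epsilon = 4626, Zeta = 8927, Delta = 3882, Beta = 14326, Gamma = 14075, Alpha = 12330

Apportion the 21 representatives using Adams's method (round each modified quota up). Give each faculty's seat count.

Standard divisor 69270/21 ≈ 3298.571; standard quotas: Eta 3.366, Epsilon 1.402, Zeta 2.706, Delta 1.177, Beta 4.343, Gamma 4.267, Alpha 3.738.
Rounding up gives 4, 2, 3, 2, 5, 5, 4 = 25 seats, so the divisor must be adjusted.
With modified divisor 4000: modified quotas Eta 2.776, Epsilon 1.157, Zeta 2.232, Delta 0.971, Beta 3.582, Gamma 3.519, Alpha 3.083.
Rounding up: Eta 3, Epsilon 2, Zeta 3, Delta 1, Beta 4, Gamma 4, Alpha 4 (total 21).

Eta=3, Epsilon=2, Zeta=3, Delta=1, Beta=4, Gamma=4, Alpha=4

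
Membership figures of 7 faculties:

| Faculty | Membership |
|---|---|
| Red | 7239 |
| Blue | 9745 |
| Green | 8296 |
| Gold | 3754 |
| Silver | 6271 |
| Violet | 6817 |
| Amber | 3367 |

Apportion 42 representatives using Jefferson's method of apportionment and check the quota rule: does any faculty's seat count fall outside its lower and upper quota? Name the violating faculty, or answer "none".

Standard quotas: Red 6.684, Blue 8.998, Green 7.660, Gold 3.466, Silver 5.790, Violet 6.294, Amber 3.109.
Jefferson allocation: Red 7, Blue 9, Green 8, Gold 3, Silver 6, Violet 6, Amber 3.
Every allocation lies between the lower and upper quota.

none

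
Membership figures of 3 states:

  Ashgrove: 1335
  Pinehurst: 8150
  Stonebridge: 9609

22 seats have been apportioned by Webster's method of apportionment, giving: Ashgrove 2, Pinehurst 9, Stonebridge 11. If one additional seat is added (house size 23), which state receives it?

Pinehurst

Priority for the next seat is population ÷ (current seats + 0.5).
Priorities: Ashgrove 534.000, Pinehurst 857.895, Stonebridge 835.565.
Highest priority: Pinehurst.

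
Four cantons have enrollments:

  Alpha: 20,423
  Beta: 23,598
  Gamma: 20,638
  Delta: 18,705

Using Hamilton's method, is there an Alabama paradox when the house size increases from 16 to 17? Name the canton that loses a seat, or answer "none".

none

At 16 seats: Alpha 4, Beta 4, Gamma 4, Delta 4.
At 17 seats: Alpha 4, Beta 5, Gamma 4, Delta 4.
No canton's allocation decreased.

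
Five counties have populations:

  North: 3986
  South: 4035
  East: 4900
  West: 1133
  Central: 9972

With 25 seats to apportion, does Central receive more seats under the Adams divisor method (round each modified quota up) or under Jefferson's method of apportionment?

Adams: North 4, South 4, East 5, West 2, Central 10.
Jefferson: North 4, South 4, East 5, West 1, Central 11.
Central gets 10 under Adams and 11 under Jefferson.

Jefferson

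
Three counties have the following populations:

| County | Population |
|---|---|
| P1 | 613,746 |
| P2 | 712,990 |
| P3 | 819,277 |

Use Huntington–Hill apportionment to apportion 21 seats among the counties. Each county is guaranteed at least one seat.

P1 6, P2 7, P3 8

With divisor 103017: modified quotas P1 5.958, P2 6.921, P3 7.953.
Geometric-mean thresholds: P1 √(5·6)=5.477, P2 √(6·7)=6.481, P3 √(7·8)=7.483.
Each quota rounded against its threshold gives P1 6, P2 7, P3 8 (total 21).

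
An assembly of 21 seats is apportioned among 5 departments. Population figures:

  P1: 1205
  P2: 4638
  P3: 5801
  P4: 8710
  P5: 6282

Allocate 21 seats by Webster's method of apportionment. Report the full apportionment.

P1: 1, P2: 4, P3: 4, P4: 7, P5: 5

Standard divisor 26636/21 ≈ 1268.381; standard quotas: P1 0.950, P2 3.657, P3 4.574, P4 6.867, P5 4.953.
Rounding to the nearest integer gives 1, 4, 5, 7, 5 = 22 seats, so the divisor must be adjusted.
With modified divisor 1300: modified quotas P1 0.927, P2 3.568, P3 4.462, P4 6.700, P5 4.832.
Rounding to the nearest integer: P1 1, P2 4, P3 4, P4 7, P5 5 (total 21).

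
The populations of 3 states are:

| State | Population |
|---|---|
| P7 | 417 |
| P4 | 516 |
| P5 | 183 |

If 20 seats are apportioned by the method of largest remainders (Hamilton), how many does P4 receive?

Total 1116; standard divisor 1116/20 ≈ 55.8.
Standard quotas: P7 7.473, P4 9.247, P5 3.280.
Lower quotas: P7 7, P4 9, P5 3 (sum 19, leaving 1 seat).
Remainders in descending order: P7 0.473, P5 0.280, P4 0.247.
The surplus seat goes to P7.
P4 receives 9.

9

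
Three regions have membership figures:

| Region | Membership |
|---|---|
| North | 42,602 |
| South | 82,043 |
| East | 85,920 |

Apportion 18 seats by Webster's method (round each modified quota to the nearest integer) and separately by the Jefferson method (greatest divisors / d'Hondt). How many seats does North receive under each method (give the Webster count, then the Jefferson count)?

4 and 3

Webster: North 4, South 7, East 7.
Jefferson: North 3, South 7, East 8.
North gets 4 under Webster and 3 under Jefferson.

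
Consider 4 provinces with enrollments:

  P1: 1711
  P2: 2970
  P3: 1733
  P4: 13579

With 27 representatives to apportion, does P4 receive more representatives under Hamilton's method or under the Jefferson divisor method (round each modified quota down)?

Hamilton: P1 2, P2 4, P3 3, P4 18.
Jefferson: P1 2, P2 4, P3 2, P4 19.
P4 gets 18 under Hamilton and 19 under Jefferson.

Jefferson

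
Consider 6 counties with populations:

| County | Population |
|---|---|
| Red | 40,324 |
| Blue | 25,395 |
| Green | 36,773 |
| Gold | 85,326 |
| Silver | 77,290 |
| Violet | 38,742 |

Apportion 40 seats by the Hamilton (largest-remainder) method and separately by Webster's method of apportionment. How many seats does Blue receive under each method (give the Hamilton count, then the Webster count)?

Hamilton: Red 5, Blue 4, Green 5, Gold 11, Silver 10, Violet 5.
Webster: Red 5, Blue 3, Green 5, Gold 12, Silver 10, Violet 5.
Blue gets 4 under Hamilton and 3 under Webster.

4 and 3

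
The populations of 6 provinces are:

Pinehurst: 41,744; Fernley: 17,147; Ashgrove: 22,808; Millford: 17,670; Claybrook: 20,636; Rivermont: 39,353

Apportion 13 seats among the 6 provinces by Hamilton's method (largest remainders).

The standard divisor is 159358/13 ≈ 12258.308.
Standard quotas: Pinehurst 3.4054, Fernley 1.3988, Ashgrove 1.8606, Millford 1.4415, Claybrook 1.6834, Rivermont 3.2103.
Lower quotas: Pinehurst 3, Fernley 1, Ashgrove 1, Millford 1, Claybrook 1, Rivermont 3 (sum 10, leaving 3 seats).
Remainders in descending order: Ashgrove 0.8606, Claybrook 0.6834, Millford 0.4415, Pinehurst 0.4054, Fernley 0.3988, Rivermont 0.2103.
The surplus seats go to Ashgrove, Claybrook, Millford.

Pinehurst 3, Fernley 1, Ashgrove 2, Millford 2, Claybrook 2, Rivermont 3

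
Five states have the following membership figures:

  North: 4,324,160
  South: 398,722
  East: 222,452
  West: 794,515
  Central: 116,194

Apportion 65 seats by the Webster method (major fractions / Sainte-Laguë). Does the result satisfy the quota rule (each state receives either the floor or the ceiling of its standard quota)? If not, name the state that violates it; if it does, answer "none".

Standard quotas: North 47.997, South 4.426, East 2.469, West 8.819, Central 1.290.
Webster allocation: North 49, South 4, East 2, West 9, Central 1.
North has quota 47.997 (lower 47, upper 48) but receives 49 — outside the quota interval.

North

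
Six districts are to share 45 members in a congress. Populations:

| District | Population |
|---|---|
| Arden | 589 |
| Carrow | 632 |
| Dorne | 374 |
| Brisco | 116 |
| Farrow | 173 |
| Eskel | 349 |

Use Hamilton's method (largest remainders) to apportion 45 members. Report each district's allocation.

Total 2233; standard divisor 2233/45 ≈ 49.622.
Standard quotas: Arden 11.870, Carrow 12.736, Dorne 7.537, Brisco 2.338, Farrow 3.486, Eskel 7.033.
Lower quotas: Arden 11, Carrow 12, Dorne 7, Brisco 2, Farrow 3, Eskel 7 (sum 42, leaving 3 seats).
Remainders in descending order: Arden 0.870, Carrow 0.736, Dorne 0.537, Farrow 0.486, Brisco 0.338, Eskel 0.033.
The surplus seats go to Arden, Carrow, Dorne.

Arden 12; Carrow 13; Dorne 8; Brisco 2; Farrow 3; Eskel 7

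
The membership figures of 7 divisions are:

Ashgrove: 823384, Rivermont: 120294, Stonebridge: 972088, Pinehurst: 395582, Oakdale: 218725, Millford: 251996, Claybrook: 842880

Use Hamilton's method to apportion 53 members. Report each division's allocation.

Ashgrove: 12, Rivermont: 2, Stonebridge: 14, Pinehurst: 6, Oakdale: 3, Millford: 4, Claybrook: 12

The standard divisor is 3624949/53 ≈ 68395.264.
Standard quotas: Ashgrove 12.0386, Rivermont 1.7588, Stonebridge 14.2128, Pinehurst 5.7838, Oakdale 3.1980, Millford 3.6844, Claybrook 12.3237.
Lower quotas: Ashgrove 12, Rivermont 1, Stonebridge 14, Pinehurst 5, Oakdale 3, Millford 3, Claybrook 12 (sum 50, leaving 3 seats).
Remainders in descending order: Pinehurst 0.7838, Rivermont 0.7588, Millford 0.6844, Claybrook 0.3237, Stonebridge 0.2128, Oakdale 0.1980, Ashgrove 0.0386.
Largest remainders: Pinehurst, Rivermont, Millford receive the extra seats.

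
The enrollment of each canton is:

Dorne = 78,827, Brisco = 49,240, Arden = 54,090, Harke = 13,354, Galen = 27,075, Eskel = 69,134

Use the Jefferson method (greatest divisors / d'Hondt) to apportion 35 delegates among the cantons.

Dorne 10; Brisco 6; Arden 7; Harke 1; Galen 3; Eskel 8

Standard divisor 291720/35 ≈ 8334.857; standard quotas: Dorne 9.458, Brisco 5.908, Arden 6.490, Harke 1.602, Galen 3.248, Eskel 8.295.
Rounding down gives 9, 5, 6, 1, 3, 8 = 32 seats, so the divisor must be adjusted.
With modified divisor 7700: modified quotas Dorne 10.237, Brisco 6.395, Arden 7.025, Harke 1.734, Galen 3.516, Eskel 8.978.
Rounding down: Dorne 10, Brisco 6, Arden 7, Harke 1, Galen 3, Eskel 8 (total 35).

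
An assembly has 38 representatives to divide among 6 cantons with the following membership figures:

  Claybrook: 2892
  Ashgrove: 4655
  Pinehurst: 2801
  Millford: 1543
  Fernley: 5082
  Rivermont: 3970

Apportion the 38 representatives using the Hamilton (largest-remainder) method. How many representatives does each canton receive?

Claybrook: 5; Ashgrove: 9; Pinehurst: 5; Millford: 3; Fernley: 9; Rivermont: 7

Standard divisor: 20943 ÷ 38 ≈ 551.132.
Standard quotas: Claybrook 5.2474, Ashgrove 8.4463, Pinehurst 5.0823, Millford 2.7997, Fernley 9.2210, Rivermont 7.2034.
Lower quotas: Claybrook 5, Ashgrove 8, Pinehurst 5, Millford 2, Fernley 9, Rivermont 7 (sum 36, leaving 2 seats).
Remainders in descending order: Millford 0.7997, Ashgrove 0.4463, Claybrook 0.2474, Fernley 0.2210, Rivermont 0.2034, Pinehurst 0.0823.
Largest remainders: Millford, Ashgrove receive the extra seats.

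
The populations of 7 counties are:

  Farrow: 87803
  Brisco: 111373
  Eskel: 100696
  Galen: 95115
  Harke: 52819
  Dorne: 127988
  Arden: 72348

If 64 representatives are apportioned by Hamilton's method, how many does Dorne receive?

Standard divisor: 648142 ÷ 64 ≈ 10127.219.
Standard quotas: Farrow 8.6700, Brisco 10.9974, Eskel 9.9431, Galen 9.3920, Harke 5.2155, Dorne 12.6380, Arden 7.1439.
Lower quotas: Farrow 8, Brisco 10, Eskel 9, Galen 9, Harke 5, Dorne 12, Arden 7 (sum 60, leaving 4 seats).
Remainders in descending order: Brisco 0.9974, Eskel 0.9431, Farrow 0.6700, Dorne 0.6380, Galen 0.3920, Harke 0.2155, Arden 0.1439.
Largest remainders: Brisco, Eskel, Farrow, Dorne receive the extra seats.
Dorne receives 13.

13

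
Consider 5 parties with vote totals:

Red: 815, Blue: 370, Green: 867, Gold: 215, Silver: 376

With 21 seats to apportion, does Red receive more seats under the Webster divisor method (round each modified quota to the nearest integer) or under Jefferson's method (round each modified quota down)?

Jefferson

Webster: Red 6, Blue 3, Green 7, Gold 2, Silver 3.
Jefferson: Red 7, Blue 3, Green 7, Gold 1, Silver 3.
Red gets 6 under Webster and 7 under Jefferson.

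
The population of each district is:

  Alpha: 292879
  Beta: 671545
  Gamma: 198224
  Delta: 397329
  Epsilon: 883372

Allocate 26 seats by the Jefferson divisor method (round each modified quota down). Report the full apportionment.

Alpha 3; Beta 7; Gamma 2; Delta 4; Epsilon 10

Standard divisor 2443349/26 ≈ 93974.962; standard quotas: Alpha 3.117, Beta 7.146, Gamma 2.109, Delta 4.228, Epsilon 9.400.
Rounding down gives 3, 7, 2, 4, 9 = 25 seats, so the divisor must be adjusted.
With modified divisor 86100: modified quotas Alpha 3.402, Beta 7.800, Gamma 2.302, Delta 4.615, Epsilon 10.260.
Rounding down: Alpha 3, Beta 7, Gamma 2, Delta 4, Epsilon 10 (total 26).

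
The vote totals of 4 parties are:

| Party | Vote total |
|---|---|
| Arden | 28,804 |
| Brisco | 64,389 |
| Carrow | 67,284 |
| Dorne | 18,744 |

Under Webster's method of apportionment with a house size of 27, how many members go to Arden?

4

Standard divisor 179221/27 ≈ 6637.815; standard quotas: Arden 4.339, Brisco 9.700, Carrow 10.136, Dorne 2.824.
Rounding to the nearest integer gives Arden 4, Brisco 10, Carrow 10, Dorne 3 — total 27, matching the house size, so no adjustment is needed.
Arden receives 4.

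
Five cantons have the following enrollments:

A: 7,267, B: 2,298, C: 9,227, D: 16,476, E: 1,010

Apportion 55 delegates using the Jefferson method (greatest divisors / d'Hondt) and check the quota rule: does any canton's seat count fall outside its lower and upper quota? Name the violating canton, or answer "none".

D

Standard quotas: A 11.017, B 3.484, C 13.989, D 24.979, E 1.531.
Jefferson allocation: A 11, B 3, C 14, D 26, E 1.
D has quota 24.979 (lower 24, upper 25) but receives 26 — outside the quota interval.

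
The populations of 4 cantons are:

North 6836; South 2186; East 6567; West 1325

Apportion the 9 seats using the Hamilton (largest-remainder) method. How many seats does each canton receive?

North: 4, South: 1, East: 3, West: 1

Standard divisor: 16914 ÷ 9 ≈ 1879.333.
Standard quotas: North 3.6375, South 1.1632, East 3.4943, West 0.7050.
Lower quotas: North 3, South 1, East 3, West 0 (sum 7, leaving 2 seats).
Remainders in descending order: West 0.7050, North 0.6375, East 0.4943, South 0.1632.
Largest remainders: West, North receive the extra seats.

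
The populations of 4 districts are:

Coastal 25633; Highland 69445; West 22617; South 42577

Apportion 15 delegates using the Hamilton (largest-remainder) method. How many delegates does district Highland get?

The standard divisor is 160272/15 ≈ 10684.8.
Standard quotas: Coastal 2.3990, Highland 6.4994, West 2.1167, South 3.9848.
Lower quotas: Coastal 2, Highland 6, West 2, South 3 (sum 13, leaving 2 seats).
Remainders in descending order: South 0.9848, Highland 0.4994, Coastal 0.3990, West 0.1167.
The surplus seats go to South, Highland.
Highland receives 7.

7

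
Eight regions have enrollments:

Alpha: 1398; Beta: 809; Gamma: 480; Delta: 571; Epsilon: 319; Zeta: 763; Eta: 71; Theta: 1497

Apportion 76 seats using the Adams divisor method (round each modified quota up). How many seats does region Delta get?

8

Standard divisor 5908/76 ≈ 77.737; standard quotas: Alpha 17.984, Beta 10.407, Gamma 6.175, Delta 7.345, Epsilon 4.104, Zeta 9.815, Eta 0.913, Theta 19.257.
Rounding up gives 18, 11, 7, 8, 5, 10, 1, 20 = 80 seats, so the divisor must be adjusted.
With modified divisor 81.2: modified quotas Alpha 17.217, Beta 9.963, Gamma 5.911, Delta 7.032, Epsilon 3.929, Zeta 9.397, Eta 0.874, Theta 18.436.
Rounding up: Alpha 18, Beta 10, Gamma 6, Delta 8, Epsilon 4, Zeta 10, Eta 1, Theta 19 (total 76).
Delta receives 8.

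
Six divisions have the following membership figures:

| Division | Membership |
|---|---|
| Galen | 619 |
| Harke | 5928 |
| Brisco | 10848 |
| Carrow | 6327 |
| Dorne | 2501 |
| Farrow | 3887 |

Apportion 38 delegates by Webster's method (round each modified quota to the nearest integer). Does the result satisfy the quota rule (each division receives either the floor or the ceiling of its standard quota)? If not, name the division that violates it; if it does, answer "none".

none

Standard quotas: Galen 0.781, Harke 7.481, Brisco 13.691, Carrow 7.985, Dorne 3.156, Farrow 4.906.
Webster allocation: Galen 1, Harke 7, Brisco 14, Carrow 8, Dorne 3, Farrow 5.
Every allocation lies between the lower and upper quota.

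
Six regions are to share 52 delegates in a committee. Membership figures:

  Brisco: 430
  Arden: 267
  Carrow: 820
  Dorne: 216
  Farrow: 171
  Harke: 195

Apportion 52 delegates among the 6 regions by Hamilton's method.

Total 2099; standard divisor 2099/52 ≈ 40.365.
Standard quotas: Brisco 10.653, Arden 6.615, Carrow 20.314, Dorne 5.351, Farrow 4.236, Harke 4.831.
Lower quotas: Brisco 10, Arden 6, Carrow 20, Dorne 5, Farrow 4, Harke 4 (sum 49, leaving 3 seats).
Remainders in descending order: Harke 0.831, Brisco 0.653, Arden 0.615, Dorne 0.351, Carrow 0.314, Farrow 0.236.
The surplus seats go to Harke, Brisco, Arden.

Brisco 11, Arden 7, Carrow 20, Dorne 5, Farrow 4, Harke 5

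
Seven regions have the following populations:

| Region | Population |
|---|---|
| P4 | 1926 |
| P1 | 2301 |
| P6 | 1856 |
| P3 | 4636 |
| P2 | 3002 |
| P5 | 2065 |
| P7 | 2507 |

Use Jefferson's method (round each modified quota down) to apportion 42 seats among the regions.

Standard divisor 18293/42 ≈ 435.548; standard quotas: P4 4.422, P1 5.283, P6 4.261, P3 10.644, P2 6.892, P5 4.741, P7 5.756.
Rounding down gives 4, 5, 4, 10, 6, 4, 5 = 38 seats, so the divisor must be adjusted.
With modified divisor 400: modified quotas P4 4.815, P1 5.753, P6 4.640, P3 11.590, P2 7.505, P5 5.162, P7 6.268.
Rounding down: P4 4, P1 5, P6 4, P3 11, P2 7, P5 5, P7 6 (total 42).

P4 4, P1 5, P6 4, P3 11, P2 7, P5 5, P7 6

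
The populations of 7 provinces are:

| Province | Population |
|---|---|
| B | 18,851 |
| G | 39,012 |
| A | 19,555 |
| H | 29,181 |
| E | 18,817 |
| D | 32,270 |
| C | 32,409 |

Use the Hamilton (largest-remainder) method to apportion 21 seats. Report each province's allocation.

Standard divisor: 190095 ÷ 21 ≈ 9052.143.
Standard quotas: B 2.0825, G 4.3097, A 2.1603, H 3.2237, E 2.0787, D 3.5649, C 3.5803.
Lower quotas: B 2, G 4, A 2, H 3, E 2, D 3, C 3 (sum 19, leaving 2 seats).
Remainders in descending order: C 0.5803, D 0.5649, G 0.3097, H 0.2237, A 0.1603, B 0.0825, E 0.0787.
The surplus seats go to C, D.

B=2, G=4, A=2, H=3, E=2, D=4, C=4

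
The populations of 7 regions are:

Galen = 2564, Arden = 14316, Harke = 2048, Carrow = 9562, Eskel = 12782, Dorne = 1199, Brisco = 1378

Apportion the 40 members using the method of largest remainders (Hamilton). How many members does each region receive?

Total 43849; standard divisor 43849/40 ≈ 1096.225.
Standard quotas: Galen 2.3389, Arden 13.0594, Harke 1.8682, Carrow 8.7227, Eskel 11.6600, Dorne 1.0938, Brisco 1.2570.
Lower quotas: Galen 2, Arden 13, Harke 1, Carrow 8, Eskel 11, Dorne 1, Brisco 1 (sum 37, leaving 3 seats).
Remainders in descending order: Harke 0.8682, Carrow 0.7227, Eskel 0.6600, Galen 0.3389, Brisco 0.2570, Dorne 0.0938, Arden 0.0594.
Largest remainders: Harke, Carrow, Eskel receive the extra seats.

Galen 2; Arden 13; Harke 2; Carrow 9; Eskel 12; Dorne 1; Brisco 1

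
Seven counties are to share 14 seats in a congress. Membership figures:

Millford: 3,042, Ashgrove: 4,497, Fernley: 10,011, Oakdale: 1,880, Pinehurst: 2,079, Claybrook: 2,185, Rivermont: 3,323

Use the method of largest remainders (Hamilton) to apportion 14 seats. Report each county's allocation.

Millford 2; Ashgrove 2; Fernley 5; Oakdale 1; Pinehurst 1; Claybrook 1; Rivermont 2

The standard divisor is 27017/14 ≈ 1929.786.
Standard quotas: Millford 1.5763, Ashgrove 2.3303, Fernley 5.1876, Oakdale 0.9742, Pinehurst 1.0773, Claybrook 1.1323, Rivermont 1.7220.
Lower quotas: Millford 1, Ashgrove 2, Fernley 5, Oakdale 0, Pinehurst 1, Claybrook 1, Rivermont 1 (sum 11, leaving 3 seats).
Remainders in descending order: Oakdale 0.9742, Rivermont 0.7220, Millford 0.5763, Ashgrove 0.3303, Fernley 0.1876, Claybrook 0.1323, Pinehurst 0.0773.
Largest remainders: Oakdale, Rivermont, Millford receive the extra seats.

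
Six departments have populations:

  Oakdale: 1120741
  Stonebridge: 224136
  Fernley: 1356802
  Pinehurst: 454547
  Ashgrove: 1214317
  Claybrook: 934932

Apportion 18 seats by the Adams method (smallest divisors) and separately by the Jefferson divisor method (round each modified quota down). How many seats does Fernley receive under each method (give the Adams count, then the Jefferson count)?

Adams: Oakdale 4, Stonebridge 1, Fernley 4, Pinehurst 2, Ashgrove 4, Claybrook 3.
Jefferson: Oakdale 4, Stonebridge 0, Fernley 5, Pinehurst 1, Ashgrove 5, Claybrook 3.
Fernley gets 4 under Adams and 5 under Jefferson.

4 and 5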